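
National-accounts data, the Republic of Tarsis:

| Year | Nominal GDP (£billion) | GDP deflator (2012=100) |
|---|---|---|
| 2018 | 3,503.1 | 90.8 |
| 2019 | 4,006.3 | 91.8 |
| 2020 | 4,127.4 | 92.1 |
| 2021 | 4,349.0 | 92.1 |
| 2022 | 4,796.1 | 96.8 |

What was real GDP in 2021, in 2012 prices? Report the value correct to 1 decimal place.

£4,722.0 billion

Real GDP 2021 = 4349.0 / 0.921 = 4722.04.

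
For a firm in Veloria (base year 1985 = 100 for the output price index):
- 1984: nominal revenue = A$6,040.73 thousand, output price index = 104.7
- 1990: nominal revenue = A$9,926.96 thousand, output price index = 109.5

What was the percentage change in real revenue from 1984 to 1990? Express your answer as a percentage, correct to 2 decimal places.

57.13%

Deflate each year: 1984 → 6040.73/1.047 = 5769.56; 1990 → 9926.96/1.095 = 9065.72.
So real revenue changed by 9065.72/5769.56 − 1 = 0.5713, i.e. 57.13%.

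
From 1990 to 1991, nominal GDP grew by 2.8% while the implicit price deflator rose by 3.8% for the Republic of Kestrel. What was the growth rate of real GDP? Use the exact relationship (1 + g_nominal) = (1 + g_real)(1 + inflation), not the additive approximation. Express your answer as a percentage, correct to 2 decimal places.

(1 + g_nom) = (1 + g_real)(1 + π), so g_real = 1.0280 / 1.0380 − 1 = -0.00963.

-0.96%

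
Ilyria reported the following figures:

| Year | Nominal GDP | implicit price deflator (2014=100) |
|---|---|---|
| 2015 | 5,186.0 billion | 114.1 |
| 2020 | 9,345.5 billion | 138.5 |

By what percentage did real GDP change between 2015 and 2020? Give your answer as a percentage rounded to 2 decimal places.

48.46%

Deflate each year: 2015 → 5186.0/1.141 = 4545.14; 2020 → 9345.5/1.385 = 6747.65.
So real GDP changed by 6747.65/4545.14 − 1 = 0.4846, i.e. 48.46%.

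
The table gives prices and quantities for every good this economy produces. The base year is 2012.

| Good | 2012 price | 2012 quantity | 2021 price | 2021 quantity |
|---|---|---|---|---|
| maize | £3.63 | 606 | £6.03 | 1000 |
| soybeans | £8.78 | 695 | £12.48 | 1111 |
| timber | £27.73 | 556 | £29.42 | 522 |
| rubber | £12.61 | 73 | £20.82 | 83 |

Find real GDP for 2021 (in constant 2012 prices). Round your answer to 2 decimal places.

Real GDP 2021 = Σ (p_2012 × q_2021) = 3.63·1000 + 8.78·1111 + 27.73·522 + 12.61·83 = 28906.27.

£28906.27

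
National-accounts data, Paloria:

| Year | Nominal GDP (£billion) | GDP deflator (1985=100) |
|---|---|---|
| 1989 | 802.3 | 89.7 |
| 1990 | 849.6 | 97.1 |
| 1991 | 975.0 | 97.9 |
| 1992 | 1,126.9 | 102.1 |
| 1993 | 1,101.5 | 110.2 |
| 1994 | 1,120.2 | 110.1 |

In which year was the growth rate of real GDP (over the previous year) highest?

1990: real = 849.6/0.971 = 874.97; growth vs 1989 (894.43) = -2.18%.
1991: real = 975.0/0.979 = 995.91; growth vs 1990 (874.97) = 13.82%.
1992: real = 1126.9/1.021 = 1103.72; growth vs 1991 (995.91) = 10.83%.
1993: real = 1101.5/1.102 = 999.55; growth vs 1992 (1103.72) = -9.44%.
1994: real = 1120.2/1.101 = 1017.44; growth vs 1993 (999.55) = 1.79%.

1991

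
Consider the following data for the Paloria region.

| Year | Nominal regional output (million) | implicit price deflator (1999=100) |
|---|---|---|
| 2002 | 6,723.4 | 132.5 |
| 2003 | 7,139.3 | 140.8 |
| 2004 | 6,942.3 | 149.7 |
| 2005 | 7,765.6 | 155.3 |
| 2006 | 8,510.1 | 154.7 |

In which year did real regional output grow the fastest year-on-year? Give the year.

2006

2003: real = 7139.3/1.408 = 5070.53; growth vs 2002 (5074.26) = -0.07%.
2004: real = 6942.3/1.497 = 4637.47; growth vs 2003 (5070.53) = -8.54%.
2005: real = 7765.6/1.553 = 5000.39; growth vs 2004 (4637.47) = 7.83%.
2006: real = 8510.1/1.547 = 5501.03; growth vs 2005 (5000.39) = 10.01%.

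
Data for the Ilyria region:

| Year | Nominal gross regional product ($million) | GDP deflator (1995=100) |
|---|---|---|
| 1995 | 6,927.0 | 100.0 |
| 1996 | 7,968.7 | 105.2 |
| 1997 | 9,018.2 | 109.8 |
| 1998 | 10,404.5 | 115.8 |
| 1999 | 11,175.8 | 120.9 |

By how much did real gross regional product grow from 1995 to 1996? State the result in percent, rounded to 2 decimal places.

9.35%

Real gross regional product 1995 = 6927.0/1.000 = 6927.00.
Real gross regional product 1996 = 7968.7/1.052 = 7574.81.
Change = 7574.81/6927.00 − 1 = 0.0935.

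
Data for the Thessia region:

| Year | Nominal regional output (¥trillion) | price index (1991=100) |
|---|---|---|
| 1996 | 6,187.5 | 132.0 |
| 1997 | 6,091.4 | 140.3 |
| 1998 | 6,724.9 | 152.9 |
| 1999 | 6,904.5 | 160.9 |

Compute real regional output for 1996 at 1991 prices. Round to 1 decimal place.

¥4,687.5 trillion

Real regional output 1996 = 6187.5 / 1.320 = 4687.50.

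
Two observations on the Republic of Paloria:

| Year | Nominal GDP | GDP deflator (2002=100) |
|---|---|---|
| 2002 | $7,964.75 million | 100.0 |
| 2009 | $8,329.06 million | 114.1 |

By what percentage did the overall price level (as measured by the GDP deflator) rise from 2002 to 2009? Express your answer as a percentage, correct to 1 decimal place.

Price-level change = 114.1 / 100.0 − 1 = 0.1410.

14.1%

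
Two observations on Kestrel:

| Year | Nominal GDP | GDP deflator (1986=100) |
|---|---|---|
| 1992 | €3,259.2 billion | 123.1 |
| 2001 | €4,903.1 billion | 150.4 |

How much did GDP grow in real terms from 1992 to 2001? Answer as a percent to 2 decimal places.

23.13%

Real GDP 1992 = 3259.2 / 1.231 = 2647.60.
Real GDP 2001 = 4903.1 / 1.504 = 3260.04.
Real growth = 3260.04 / 2647.60 − 1 = 0.2313.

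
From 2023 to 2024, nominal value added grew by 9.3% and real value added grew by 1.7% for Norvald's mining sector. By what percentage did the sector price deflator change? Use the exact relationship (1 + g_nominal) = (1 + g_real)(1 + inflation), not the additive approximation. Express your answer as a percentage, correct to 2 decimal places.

7.47%

(1 + g_nom) = (1 + g_real)(1 + π), so π = 1.0930 / 1.0170 − 1 = 0.07473.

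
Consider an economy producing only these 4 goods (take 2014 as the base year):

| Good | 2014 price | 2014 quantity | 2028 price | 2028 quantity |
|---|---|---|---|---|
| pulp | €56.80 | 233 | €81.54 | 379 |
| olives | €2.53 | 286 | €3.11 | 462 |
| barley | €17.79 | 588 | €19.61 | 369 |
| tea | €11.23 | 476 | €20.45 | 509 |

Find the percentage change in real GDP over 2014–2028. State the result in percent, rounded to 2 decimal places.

Real GDP 2014 = Nominal GDP 2014 = 56.80·233 + 2.53·286 + 17.79·588 + 11.23·476 = 29763.98.
Real GDP 2028 (at 2014 prices) = 56.80·379 + 2.53·462 + 17.79·369 + 11.23·509 = 34976.64.
Real growth = 34976.64/29763.98 − 1 = 0.1751.

17.51%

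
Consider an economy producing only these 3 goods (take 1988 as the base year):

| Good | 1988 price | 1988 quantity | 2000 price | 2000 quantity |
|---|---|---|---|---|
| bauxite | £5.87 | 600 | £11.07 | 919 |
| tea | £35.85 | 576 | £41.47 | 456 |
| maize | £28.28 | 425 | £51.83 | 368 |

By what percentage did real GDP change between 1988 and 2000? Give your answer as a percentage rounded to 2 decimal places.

-11.17%

Real GDP 1988 = Nominal GDP 1988 = 5.87·600 + 35.85·576 + 28.28·425 = 36190.60.
Real GDP 2000 (at 1988 prices) = 5.87·919 + 35.85·456 + 28.28·368 = 32149.17.
Real growth = 32149.17/36190.60 − 1 = -0.1117.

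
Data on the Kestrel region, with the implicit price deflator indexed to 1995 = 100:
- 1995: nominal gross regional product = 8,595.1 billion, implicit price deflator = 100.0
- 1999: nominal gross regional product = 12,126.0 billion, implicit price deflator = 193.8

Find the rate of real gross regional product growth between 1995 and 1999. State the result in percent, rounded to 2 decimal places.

Deflate each year: 1995 → 8595.1/1.000 = 8595.10; 1999 → 12126.0/1.938 = 6256.97.
So real gross regional product changed by 6256.97/8595.10 − 1 = -0.2720, i.e. -27.20%.

-27.20%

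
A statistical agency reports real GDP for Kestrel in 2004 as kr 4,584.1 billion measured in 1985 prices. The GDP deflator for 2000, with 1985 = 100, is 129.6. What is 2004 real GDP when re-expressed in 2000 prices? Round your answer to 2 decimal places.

kr 5,940.99 billion

Real GDP in 2000 prices = Real GDP in 1985 prices × (P_2000/P_1985) = 4584.1 × 1.296 = 5940.99.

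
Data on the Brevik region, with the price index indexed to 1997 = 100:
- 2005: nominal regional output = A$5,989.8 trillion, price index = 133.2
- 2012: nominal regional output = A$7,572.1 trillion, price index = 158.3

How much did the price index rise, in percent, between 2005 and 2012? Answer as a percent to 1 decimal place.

Price-level change = 158.3 / 133.2 − 1 = 0.1884.

18.8%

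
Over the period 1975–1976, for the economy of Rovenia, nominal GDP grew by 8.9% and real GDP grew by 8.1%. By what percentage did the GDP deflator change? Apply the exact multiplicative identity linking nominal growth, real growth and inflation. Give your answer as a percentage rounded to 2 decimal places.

0.74%

(1 + g_nom) = (1 + g_real)(1 + π), so π = 1.0890 / 1.0810 − 1 = 0.00740.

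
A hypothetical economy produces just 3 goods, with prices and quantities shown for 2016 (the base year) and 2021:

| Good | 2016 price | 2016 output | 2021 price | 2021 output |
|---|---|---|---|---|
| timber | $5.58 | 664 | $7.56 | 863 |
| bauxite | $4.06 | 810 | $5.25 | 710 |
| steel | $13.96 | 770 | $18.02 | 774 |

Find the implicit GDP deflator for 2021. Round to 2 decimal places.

130.78

Nominal GDP 2021 = 7.56·863 + 5.25·710 + 18.02·774 = 24199.26.
Real GDP 2021 (at 2016 prices) = 5.58·863 + 4.06·710 + 13.96·774 = 18503.18.
Deflator = Nominal/Real × 100 = 24199.26/18503.18 × 100 = 130.784.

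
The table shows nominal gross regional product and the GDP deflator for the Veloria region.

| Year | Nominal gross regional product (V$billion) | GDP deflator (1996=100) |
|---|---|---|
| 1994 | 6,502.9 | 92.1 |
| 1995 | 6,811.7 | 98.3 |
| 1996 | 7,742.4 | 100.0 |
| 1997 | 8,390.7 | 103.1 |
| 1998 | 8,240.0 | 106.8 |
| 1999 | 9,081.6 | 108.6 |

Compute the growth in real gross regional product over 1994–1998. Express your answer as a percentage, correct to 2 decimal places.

9.27%

Real gross regional product 1994 = 6502.9/0.921 = 7060.69.
Real gross regional product 1998 = 8240.0/1.068 = 7715.36.
Change = 7715.36/7060.69 − 1 = 0.0927.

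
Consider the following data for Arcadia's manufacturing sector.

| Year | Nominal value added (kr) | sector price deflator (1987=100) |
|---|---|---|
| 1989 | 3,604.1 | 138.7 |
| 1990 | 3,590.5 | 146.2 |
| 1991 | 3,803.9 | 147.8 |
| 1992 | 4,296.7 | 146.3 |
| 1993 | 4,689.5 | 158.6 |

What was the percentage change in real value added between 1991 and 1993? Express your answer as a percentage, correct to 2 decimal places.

14.89%

Real value added 1991 = 3803.9/1.478 = 2573.68.
Real value added 1993 = 4689.5/1.586 = 2956.81.
Change = 2956.81/2573.68 − 1 = 0.1489.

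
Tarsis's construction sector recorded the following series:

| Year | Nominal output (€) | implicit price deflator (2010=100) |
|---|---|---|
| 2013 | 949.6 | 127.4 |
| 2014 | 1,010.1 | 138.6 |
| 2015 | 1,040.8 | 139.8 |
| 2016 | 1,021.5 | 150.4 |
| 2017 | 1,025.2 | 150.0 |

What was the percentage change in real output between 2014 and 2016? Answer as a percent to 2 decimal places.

Real output 2014 = 1010.1/1.386 = 728.79.
Real output 2016 = 1021.5/1.504 = 679.19.
Change = 679.19/728.79 − 1 = -0.0681.

-6.81%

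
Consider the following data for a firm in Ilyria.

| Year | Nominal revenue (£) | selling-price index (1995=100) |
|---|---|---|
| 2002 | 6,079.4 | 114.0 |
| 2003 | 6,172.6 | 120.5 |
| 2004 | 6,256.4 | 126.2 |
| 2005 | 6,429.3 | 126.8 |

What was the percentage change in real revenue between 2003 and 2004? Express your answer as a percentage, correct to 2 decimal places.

Real revenue 2003 = 6172.6/1.205 = 5122.49.
Real revenue 2004 = 6256.4/1.262 = 4957.53.
Change = 4957.53/5122.49 − 1 = -0.0322.

-3.22%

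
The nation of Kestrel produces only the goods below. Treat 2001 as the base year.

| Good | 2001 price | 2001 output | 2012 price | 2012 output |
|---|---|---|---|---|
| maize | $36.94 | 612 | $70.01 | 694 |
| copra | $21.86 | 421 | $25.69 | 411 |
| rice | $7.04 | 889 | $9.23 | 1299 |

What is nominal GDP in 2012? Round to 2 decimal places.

Nominal GDP 2012 = Σ (p_2012 × q_2012) = 70.01·694 + 25.69·411 + 9.23·1299 = 71135.30.

$71135.30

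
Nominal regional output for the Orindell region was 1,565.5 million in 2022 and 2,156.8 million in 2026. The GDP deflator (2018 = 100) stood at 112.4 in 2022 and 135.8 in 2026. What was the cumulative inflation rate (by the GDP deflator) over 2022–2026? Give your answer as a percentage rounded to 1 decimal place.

Price-level change = 135.8 / 112.4 − 1 = 0.2082.

20.8%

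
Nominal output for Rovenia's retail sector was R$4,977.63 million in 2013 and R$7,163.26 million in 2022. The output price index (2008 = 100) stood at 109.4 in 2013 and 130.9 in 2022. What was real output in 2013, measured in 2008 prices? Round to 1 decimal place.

R$4,549.9 million

Real output = Nominal / (output price index/100) = 4977.63 / 1.094 = 4549.94.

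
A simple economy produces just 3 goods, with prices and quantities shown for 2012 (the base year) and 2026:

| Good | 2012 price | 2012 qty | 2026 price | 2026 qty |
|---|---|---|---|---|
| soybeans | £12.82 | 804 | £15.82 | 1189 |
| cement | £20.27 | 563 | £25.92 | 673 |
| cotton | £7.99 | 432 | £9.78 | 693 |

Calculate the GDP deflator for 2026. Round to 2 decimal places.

125.01

Nominal GDP 2026 = 15.82·1189 + 25.92·673 + 9.78·693 = 43031.68.
Real GDP 2026 (at 2012 prices) = 12.82·1189 + 20.27·673 + 7.99·693 = 34421.76.
Deflator = Nominal/Real × 100 = 43031.68/34421.76 × 100 = 125.013.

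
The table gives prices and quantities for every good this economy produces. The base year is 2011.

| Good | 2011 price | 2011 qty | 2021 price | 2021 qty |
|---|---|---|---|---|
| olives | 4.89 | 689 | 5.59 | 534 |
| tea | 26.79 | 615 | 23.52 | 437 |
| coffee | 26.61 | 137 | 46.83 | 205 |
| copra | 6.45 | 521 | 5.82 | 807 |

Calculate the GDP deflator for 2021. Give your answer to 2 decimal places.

110.33

Nominal GDP 2021 = 5.59·534 + 23.52·437 + 46.83·205 + 5.82·807 = 27560.19.
Real GDP 2021 (at 2011 prices) = 4.89·534 + 26.79·437 + 26.61·205 + 6.45·807 = 24978.69.
Deflator = Nominal/Real × 100 = 27560.19/24978.69 × 100 = 110.335.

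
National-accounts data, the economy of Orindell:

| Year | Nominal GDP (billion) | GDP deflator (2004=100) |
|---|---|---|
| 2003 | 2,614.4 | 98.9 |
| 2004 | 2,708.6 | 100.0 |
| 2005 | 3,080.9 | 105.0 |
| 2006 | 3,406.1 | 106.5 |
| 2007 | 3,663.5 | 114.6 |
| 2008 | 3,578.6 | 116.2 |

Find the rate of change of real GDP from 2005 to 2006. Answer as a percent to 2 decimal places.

9.00%

Real GDP 2005 = 3080.9/1.050 = 2934.19.
Real GDP 2006 = 3406.1/1.065 = 3198.22.
Change = 3198.22/2934.19 − 1 = 0.0900.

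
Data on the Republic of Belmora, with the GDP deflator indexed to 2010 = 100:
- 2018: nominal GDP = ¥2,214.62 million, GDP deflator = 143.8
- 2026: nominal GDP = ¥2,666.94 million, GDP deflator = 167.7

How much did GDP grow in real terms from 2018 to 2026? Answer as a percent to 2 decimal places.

Deflate each year: 2018 → 2214.62/1.438 = 1540.07; 2026 → 2666.94/1.677 = 1590.30.
So real GDP changed by 1590.30/1540.07 − 1 = 0.0326, i.e. 3.26%.

3.26%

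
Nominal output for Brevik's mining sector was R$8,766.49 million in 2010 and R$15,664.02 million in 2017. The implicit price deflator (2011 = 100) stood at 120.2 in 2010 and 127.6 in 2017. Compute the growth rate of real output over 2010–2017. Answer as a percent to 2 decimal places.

Real output 2010 = 8766.49 / 1.202 = 7293.25.
Real output 2017 = 15664.02 / 1.276 = 12275.88.
Real growth = 12275.88 / 7293.25 − 1 = 0.6832.

68.32%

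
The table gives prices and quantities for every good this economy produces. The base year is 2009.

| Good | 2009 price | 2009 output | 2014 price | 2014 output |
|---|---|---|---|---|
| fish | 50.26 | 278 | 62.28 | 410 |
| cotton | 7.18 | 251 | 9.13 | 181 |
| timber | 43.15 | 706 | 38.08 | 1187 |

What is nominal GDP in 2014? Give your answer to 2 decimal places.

72388.29

Nominal GDP 2014 = Σ (p_2014 × q_2014) = 62.28·410 + 9.13·181 + 38.08·1187 = 72388.29.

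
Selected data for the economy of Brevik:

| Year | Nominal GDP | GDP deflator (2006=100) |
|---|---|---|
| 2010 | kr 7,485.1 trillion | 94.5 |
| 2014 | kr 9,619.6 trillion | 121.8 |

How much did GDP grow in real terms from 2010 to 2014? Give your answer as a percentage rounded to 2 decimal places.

Real GDP 2010 = 7485.1 / 0.945 = 7920.74.
Real GDP 2014 = 9619.6 / 1.218 = 7897.87.
Real growth = 7897.87 / 7920.74 − 1 = -0.0029.

-0.29%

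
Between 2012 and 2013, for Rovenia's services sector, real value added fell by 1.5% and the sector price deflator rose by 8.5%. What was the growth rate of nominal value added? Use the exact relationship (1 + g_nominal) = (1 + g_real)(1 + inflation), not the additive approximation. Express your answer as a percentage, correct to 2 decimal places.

(1 + g_nom) = (1 + g_real)(1 + π) = 0.9850 × 1.0850 = 1.06873.

6.87%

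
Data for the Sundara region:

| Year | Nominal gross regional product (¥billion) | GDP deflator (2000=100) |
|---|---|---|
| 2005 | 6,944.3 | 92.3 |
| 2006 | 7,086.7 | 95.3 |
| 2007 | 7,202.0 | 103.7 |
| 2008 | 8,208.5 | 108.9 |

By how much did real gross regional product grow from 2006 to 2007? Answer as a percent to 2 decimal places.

-6.61%

Real gross regional product 2006 = 7086.7/0.953 = 7436.20.
Real gross regional product 2007 = 7202.0/1.037 = 6945.03.
Change = 6945.03/7436.20 − 1 = -0.0661.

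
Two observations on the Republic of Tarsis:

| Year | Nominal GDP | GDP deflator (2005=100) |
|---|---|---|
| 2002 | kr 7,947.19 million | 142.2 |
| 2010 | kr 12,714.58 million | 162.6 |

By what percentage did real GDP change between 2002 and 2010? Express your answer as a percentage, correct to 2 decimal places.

39.92%

Deflate each year: 2002 → 7947.19/1.422 = 5588.74; 2010 → 12714.58/1.626 = 7819.54.
So real GDP changed by 7819.54/5588.74 − 1 = 0.3992, i.e. 39.92%.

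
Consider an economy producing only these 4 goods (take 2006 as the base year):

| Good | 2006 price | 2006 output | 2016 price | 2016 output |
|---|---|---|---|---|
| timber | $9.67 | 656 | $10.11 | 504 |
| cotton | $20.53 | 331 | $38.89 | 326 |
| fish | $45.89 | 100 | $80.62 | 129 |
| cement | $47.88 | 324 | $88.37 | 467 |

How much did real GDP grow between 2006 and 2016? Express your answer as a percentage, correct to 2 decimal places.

19.87%

Real GDP 2006 = Nominal GDP 2006 = 9.67·656 + 20.53·331 + 45.89·100 + 47.88·324 = 33241.07.
Real GDP 2016 (at 2006 prices) = 9.67·504 + 20.53·326 + 45.89·129 + 47.88·467 = 39846.23.
Real growth = 39846.23/33241.07 − 1 = 0.1987.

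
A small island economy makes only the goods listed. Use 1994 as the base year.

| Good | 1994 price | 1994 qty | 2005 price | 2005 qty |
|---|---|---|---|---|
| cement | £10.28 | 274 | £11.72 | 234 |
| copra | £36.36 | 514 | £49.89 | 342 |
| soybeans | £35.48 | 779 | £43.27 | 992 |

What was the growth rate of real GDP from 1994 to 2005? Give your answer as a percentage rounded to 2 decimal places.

Real GDP 1994 = Nominal GDP 1994 = 10.28·274 + 36.36·514 + 35.48·779 = 49144.68.
Real GDP 2005 (at 1994 prices) = 10.28·234 + 36.36·342 + 35.48·992 = 50036.80.
Real growth = 50036.80/49144.68 − 1 = 0.0182.

1.82%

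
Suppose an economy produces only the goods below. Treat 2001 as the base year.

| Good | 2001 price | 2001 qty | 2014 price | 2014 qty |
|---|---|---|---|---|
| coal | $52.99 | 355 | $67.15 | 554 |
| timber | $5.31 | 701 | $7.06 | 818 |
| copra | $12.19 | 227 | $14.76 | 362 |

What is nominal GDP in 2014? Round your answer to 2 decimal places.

$48319.30

Nominal GDP 2014 = Σ (p_2014 × q_2014) = 67.15·554 + 7.06·818 + 14.76·362 = 48319.30.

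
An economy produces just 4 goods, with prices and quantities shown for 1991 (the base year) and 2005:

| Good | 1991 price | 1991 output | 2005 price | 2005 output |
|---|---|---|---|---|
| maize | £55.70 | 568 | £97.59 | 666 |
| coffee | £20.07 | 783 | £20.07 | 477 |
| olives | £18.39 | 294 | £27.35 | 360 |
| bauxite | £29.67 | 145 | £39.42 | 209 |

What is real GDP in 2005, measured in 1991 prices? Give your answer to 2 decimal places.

Real GDP 2005 = Σ (p_1991 × q_2005) = 55.70·666 + 20.07·477 + 18.39·360 + 29.67·209 = 59491.02.

£59491.02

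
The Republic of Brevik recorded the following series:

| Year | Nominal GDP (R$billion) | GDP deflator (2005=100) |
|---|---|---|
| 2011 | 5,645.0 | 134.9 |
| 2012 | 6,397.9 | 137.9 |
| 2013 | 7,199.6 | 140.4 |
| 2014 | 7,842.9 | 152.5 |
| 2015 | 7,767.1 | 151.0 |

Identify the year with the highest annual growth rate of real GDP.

2012

2012: real = 6397.9/1.379 = 4639.52; growth vs 2011 (4184.58) = 10.87%.
2013: real = 7199.6/1.404 = 5127.92; growth vs 2012 (4639.52) = 10.53%.
2014: real = 7842.9/1.525 = 5142.89; growth vs 2013 (5127.92) = 0.29%.
2015: real = 7767.1/1.510 = 5143.77; growth vs 2014 (5142.89) = 0.02%.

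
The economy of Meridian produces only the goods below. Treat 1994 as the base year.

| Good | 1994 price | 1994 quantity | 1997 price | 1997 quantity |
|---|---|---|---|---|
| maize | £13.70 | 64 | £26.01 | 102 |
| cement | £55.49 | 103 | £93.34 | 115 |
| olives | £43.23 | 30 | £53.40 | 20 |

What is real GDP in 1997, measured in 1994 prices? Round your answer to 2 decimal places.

Real GDP 1997 = Σ (p_1994 × q_1997) = 13.70·102 + 55.49·115 + 43.23·20 = 8643.35.

£8643.35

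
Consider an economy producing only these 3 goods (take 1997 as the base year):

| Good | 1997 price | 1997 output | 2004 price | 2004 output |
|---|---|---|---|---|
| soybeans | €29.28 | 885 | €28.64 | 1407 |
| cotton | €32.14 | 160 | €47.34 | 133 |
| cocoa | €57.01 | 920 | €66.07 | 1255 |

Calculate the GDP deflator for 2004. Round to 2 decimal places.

Nominal GDP 2004 = 28.64·1407 + 47.34·133 + 66.07·1255 = 129510.55.
Real GDP 2004 (at 1997 prices) = 29.28·1407 + 32.14·133 + 57.01·1255 = 117019.13.
Deflator = Nominal/Real × 100 = 129510.55/117019.13 × 100 = 110.675.

110.67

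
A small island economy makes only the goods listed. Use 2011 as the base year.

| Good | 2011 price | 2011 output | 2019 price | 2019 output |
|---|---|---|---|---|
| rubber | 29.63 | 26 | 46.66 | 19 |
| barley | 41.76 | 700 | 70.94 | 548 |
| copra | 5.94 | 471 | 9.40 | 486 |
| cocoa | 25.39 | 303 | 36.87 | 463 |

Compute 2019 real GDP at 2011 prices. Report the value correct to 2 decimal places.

Real GDP 2019 = Σ (p_2011 × q_2019) = 29.63·19 + 41.76·548 + 5.94·486 + 25.39·463 = 38089.86.

38089.86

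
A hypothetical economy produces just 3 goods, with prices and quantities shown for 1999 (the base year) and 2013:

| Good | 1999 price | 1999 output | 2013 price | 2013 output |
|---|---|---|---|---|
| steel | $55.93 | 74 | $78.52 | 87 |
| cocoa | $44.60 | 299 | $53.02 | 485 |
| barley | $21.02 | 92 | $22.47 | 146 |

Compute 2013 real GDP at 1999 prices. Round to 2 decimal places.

$29565.83

Real GDP 2013 = Σ (p_1999 × q_2013) = 55.93·87 + 44.60·485 + 21.02·146 = 29565.83.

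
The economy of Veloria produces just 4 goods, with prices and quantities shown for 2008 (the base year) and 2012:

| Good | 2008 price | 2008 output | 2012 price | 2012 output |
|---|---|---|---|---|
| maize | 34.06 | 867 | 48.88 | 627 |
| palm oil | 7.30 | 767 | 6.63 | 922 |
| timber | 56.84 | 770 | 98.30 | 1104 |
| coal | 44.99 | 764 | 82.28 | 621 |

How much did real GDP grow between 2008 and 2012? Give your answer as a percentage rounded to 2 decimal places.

Real GDP 2008 = Nominal GDP 2008 = 34.06·867 + 7.30·767 + 56.84·770 + 44.99·764 = 113268.28.
Real GDP 2012 (at 2008 prices) = 34.06·627 + 7.30·922 + 56.84·1104 + 44.99·621 = 118776.37.
Real growth = 118776.37/113268.28 − 1 = 0.0486.

4.86%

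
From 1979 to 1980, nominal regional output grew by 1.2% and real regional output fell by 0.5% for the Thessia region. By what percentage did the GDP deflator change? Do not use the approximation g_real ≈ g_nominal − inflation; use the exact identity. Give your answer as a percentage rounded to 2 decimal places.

1.71%

(1 + g_nom) = (1 + g_real)(1 + π), so π = 1.0120 / 0.9950 − 1 = 0.01709.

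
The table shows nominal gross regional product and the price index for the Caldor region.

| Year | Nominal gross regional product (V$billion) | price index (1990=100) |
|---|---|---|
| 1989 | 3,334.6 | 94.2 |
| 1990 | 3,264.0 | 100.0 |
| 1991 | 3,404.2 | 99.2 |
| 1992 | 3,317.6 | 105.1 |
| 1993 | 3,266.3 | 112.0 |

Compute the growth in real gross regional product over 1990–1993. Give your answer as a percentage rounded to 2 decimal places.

-10.65%

Real gross regional product 1990 = 3264.0/1.000 = 3264.00.
Real gross regional product 1993 = 3266.3/1.120 = 2916.34.
Change = 2916.34/3264.00 − 1 = -0.1065.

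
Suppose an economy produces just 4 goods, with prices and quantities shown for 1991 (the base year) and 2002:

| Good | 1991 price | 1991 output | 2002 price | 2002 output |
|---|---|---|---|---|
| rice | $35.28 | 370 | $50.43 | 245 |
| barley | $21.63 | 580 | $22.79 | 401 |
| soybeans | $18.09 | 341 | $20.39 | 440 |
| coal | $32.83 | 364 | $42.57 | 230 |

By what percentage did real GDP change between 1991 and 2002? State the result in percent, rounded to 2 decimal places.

-24.91%

Real GDP 1991 = Nominal GDP 1991 = 35.28·370 + 21.63·580 + 18.09·341 + 32.83·364 = 43717.81.
Real GDP 2002 (at 1991 prices) = 35.28·245 + 21.63·401 + 18.09·440 + 32.83·230 = 32827.73.
Real growth = 32827.73/43717.81 − 1 = -0.2491.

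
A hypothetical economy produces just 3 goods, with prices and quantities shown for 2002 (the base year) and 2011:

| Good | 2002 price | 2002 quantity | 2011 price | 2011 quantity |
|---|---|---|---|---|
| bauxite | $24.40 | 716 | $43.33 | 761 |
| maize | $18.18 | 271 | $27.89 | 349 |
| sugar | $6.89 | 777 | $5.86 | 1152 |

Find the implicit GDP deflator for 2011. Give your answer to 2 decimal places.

150.56

Nominal GDP 2011 = 43.33·761 + 27.89·349 + 5.86·1152 = 49458.46.
Real GDP 2011 (at 2002 prices) = 24.40·761 + 18.18·349 + 6.89·1152 = 32850.50.
Deflator = Nominal/Real × 100 = 49458.46/32850.50 × 100 = 150.556.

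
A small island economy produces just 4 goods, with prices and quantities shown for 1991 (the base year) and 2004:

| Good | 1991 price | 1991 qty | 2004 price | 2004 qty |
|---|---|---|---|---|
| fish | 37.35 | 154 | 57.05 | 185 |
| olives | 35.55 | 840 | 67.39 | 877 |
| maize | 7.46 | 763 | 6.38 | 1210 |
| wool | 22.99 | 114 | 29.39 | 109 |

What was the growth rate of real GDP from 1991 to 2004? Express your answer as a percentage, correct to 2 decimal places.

12.96%

Real GDP 1991 = Nominal GDP 1991 = 37.35·154 + 35.55·840 + 7.46·763 + 22.99·114 = 43926.74.
Real GDP 2004 (at 1991 prices) = 37.35·185 + 35.55·877 + 7.46·1210 + 22.99·109 = 49619.61.
Real growth = 49619.61/43926.74 − 1 = 0.1296.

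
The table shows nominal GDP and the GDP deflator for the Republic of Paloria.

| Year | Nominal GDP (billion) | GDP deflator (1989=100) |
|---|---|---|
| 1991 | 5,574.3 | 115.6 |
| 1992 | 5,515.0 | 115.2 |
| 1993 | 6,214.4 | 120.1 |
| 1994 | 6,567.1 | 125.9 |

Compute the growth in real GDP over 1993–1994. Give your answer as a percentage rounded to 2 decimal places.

0.81%

Real GDP 1993 = 6214.4/1.201 = 5174.35.
Real GDP 1994 = 6567.1/1.259 = 5216.12.
Change = 5216.12/5174.35 − 1 = 0.0081.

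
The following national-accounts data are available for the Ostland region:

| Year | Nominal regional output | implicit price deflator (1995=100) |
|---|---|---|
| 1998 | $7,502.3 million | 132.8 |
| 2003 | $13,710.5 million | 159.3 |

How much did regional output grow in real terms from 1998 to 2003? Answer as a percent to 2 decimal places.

Real regional output 1998 = 7502.3 / 1.328 = 5649.32.
Real regional output 2003 = 13710.5 / 1.593 = 8606.72.
Real growth = 8606.72 / 5649.32 − 1 = 0.5235.

52.35%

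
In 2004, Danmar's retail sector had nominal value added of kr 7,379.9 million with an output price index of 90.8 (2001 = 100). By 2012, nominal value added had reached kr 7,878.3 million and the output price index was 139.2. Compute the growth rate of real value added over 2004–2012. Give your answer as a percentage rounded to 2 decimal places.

-30.36%

Deflate each year: 2004 → 7379.9/0.908 = 8127.64; 2012 → 7878.3/1.392 = 5659.70.
So real value added changed by 5659.70/8127.64 − 1 = -0.3036, i.e. -30.36%.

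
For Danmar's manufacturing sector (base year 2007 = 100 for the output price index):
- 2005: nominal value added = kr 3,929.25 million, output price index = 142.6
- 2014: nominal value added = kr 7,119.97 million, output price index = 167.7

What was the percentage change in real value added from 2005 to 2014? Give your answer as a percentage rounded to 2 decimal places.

Deflate each year: 2005 → 3929.25/1.426 = 2755.43; 2014 → 7119.97/1.677 = 4245.66.
So real value added changed by 4245.66/2755.43 − 1 = 0.5408, i.e. 54.08%.

54.08%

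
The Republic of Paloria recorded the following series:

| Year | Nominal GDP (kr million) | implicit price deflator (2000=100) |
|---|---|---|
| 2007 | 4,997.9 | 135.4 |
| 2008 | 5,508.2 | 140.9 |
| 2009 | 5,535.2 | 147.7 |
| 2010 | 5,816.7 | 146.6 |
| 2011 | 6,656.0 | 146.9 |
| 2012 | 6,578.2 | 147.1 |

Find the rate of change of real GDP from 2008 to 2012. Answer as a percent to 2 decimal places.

14.39%

Real GDP 2008 = 5508.2/1.409 = 3909.30.
Real GDP 2012 = 6578.2/1.471 = 4471.92.
Change = 4471.92/3909.30 − 1 = 0.1439.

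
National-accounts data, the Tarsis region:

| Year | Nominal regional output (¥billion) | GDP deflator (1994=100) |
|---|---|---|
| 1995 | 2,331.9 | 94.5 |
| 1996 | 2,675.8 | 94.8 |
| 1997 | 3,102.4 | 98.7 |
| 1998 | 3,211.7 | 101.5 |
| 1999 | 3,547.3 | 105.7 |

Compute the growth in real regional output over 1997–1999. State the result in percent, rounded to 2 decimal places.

Real regional output 1997 = 3102.4/0.987 = 3143.26.
Real regional output 1999 = 3547.3/1.057 = 3356.01.
Change = 3356.01/3143.26 − 1 = 0.0677.

6.77%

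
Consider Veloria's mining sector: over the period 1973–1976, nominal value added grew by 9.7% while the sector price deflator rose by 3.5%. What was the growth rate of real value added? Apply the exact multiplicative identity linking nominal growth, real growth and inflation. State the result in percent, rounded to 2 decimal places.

(1 + g_nom) = (1 + g_real)(1 + π), so g_real = 1.0970 / 1.0350 − 1 = 0.05990.

5.99%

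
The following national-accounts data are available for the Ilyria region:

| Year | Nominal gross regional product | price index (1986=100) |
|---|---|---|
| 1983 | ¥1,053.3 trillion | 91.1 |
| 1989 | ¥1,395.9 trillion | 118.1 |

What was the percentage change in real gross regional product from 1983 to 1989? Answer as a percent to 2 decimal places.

Real gross regional product 1983 = 1053.3 / 0.911 = 1156.20.
Real gross regional product 1989 = 1395.9 / 1.181 = 1181.96.
Real growth = 1181.96 / 1156.20 − 1 = 0.0223.

2.23%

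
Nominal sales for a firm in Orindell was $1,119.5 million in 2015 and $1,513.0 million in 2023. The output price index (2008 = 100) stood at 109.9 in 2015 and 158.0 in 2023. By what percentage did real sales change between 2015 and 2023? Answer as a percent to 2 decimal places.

-5.99%

Deflate each year: 2015 → 1119.5/1.099 = 1018.65; 2023 → 1513.0/1.580 = 957.59.
So real sales changed by 957.59/1018.65 − 1 = -0.0599, i.e. -5.99%.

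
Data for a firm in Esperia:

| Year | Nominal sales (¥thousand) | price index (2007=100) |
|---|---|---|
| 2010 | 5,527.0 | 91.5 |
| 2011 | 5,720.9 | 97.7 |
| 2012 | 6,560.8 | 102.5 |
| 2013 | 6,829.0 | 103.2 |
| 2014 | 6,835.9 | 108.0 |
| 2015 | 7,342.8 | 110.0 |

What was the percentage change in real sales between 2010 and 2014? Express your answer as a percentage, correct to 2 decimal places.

4.79%

Real sales 2010 = 5527.0/0.915 = 6040.44.
Real sales 2014 = 6835.9/1.080 = 6329.54.
Change = 6329.54/6040.44 − 1 = 0.0479.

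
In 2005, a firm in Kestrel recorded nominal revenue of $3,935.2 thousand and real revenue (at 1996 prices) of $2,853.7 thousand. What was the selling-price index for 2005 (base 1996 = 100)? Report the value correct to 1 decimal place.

selling-price index = (Nominal / Real) × 100 = 3935.2 / 2853.7 × 100 = 137.90.

137.9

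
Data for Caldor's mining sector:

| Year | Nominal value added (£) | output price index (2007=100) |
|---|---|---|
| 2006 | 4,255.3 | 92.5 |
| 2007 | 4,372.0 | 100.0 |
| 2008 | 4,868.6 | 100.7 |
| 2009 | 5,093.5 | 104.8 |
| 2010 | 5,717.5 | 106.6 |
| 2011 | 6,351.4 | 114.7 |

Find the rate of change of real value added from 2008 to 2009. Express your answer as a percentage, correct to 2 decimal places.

0.53%

Real value added 2008 = 4868.6/1.007 = 4834.76.
Real value added 2009 = 5093.5/1.048 = 4860.21.
Change = 4860.21/4834.76 − 1 = 0.0053.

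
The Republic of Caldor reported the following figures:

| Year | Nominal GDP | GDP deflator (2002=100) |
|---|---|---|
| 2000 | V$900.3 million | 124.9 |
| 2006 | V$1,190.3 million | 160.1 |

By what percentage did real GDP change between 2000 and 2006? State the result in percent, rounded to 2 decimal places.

Deflate each year: 2000 → 900.3/1.249 = 720.82; 2006 → 1190.3/1.601 = 743.47.
So real GDP changed by 743.47/720.82 − 1 = 0.0314, i.e. 3.14%.

3.14%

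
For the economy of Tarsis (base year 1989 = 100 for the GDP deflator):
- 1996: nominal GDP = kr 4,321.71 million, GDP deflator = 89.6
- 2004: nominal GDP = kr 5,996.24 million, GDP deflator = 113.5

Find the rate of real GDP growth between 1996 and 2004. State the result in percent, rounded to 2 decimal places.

Real GDP 1996 = 4321.71 / 0.896 = 4823.34.
Real GDP 2004 = 5996.24 / 1.135 = 5283.03.
Real growth = 5283.03 / 4823.34 − 1 = 0.0953.

9.53%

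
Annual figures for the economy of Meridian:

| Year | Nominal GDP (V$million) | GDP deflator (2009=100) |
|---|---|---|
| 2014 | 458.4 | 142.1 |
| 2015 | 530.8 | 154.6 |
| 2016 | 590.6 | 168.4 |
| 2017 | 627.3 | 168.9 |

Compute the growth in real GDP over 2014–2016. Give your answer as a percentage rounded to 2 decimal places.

8.72%

Real GDP 2014 = 458.4/1.421 = 322.59.
Real GDP 2016 = 590.6/1.684 = 350.71.
Change = 350.71/322.59 − 1 = 0.0872.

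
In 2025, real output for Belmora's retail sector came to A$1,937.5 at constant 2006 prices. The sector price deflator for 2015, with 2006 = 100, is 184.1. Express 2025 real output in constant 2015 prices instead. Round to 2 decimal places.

A$3,566.94

Real output in 2015 prices = Real output in 2006 prices × (P_2015/P_2006) = 1937.5 × 1.841 = 3566.94.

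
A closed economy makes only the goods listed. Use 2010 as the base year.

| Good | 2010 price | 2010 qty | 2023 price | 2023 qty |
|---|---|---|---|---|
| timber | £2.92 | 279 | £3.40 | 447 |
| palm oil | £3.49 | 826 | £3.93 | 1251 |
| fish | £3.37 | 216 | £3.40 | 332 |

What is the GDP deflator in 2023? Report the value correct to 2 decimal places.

111.41

Nominal GDP 2023 = 3.40·447 + 3.93·1251 + 3.40·332 = 7565.03.
Real GDP 2023 (at 2010 prices) = 2.92·447 + 3.49·1251 + 3.37·332 = 6790.07.
Deflator = Nominal/Real × 100 = 7565.03/6790.07 × 100 = 111.413.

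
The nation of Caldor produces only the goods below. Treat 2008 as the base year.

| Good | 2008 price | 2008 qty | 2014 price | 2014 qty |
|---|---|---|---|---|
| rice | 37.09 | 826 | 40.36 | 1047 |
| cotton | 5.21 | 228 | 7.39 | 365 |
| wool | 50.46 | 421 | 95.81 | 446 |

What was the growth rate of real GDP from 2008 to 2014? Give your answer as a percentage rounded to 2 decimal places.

Real GDP 2008 = Nominal GDP 2008 = 37.09·826 + 5.21·228 + 50.46·421 = 53067.88.
Real GDP 2014 (at 2008 prices) = 37.09·1047 + 5.21·365 + 50.46·446 = 63240.04.
Real growth = 63240.04/53067.88 − 1 = 0.1917.

19.17%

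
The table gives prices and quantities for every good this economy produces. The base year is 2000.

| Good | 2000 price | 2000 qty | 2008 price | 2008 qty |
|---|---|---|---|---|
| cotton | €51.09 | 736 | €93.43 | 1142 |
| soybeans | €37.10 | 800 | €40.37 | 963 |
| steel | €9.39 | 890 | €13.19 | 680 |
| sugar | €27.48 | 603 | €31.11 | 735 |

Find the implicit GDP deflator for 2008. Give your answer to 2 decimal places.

147.04

Nominal GDP 2008 = 93.43·1142 + 40.37·963 + 13.19·680 + 31.11·735 = 177408.42.
Real GDP 2008 (at 2000 prices) = 51.09·1142 + 37.10·963 + 9.39·680 + 27.48·735 = 120655.08.
Deflator = Nominal/Real × 100 = 177408.42/120655.08 × 100 = 147.038.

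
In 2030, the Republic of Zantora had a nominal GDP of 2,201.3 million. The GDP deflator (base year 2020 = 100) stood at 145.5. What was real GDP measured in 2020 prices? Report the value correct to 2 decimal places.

1,512.92 million

Real GDP = Nominal / (GDP deflator/100) = 2201.3 / 1.455 = 1512.92.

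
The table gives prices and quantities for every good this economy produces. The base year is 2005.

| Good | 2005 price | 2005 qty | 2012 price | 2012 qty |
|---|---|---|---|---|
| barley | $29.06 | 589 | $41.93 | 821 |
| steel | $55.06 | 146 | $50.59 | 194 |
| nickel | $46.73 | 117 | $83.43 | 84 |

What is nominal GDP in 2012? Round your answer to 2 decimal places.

Nominal GDP 2012 = Σ (p_2012 × q_2012) = 41.93·821 + 50.59·194 + 83.43·84 = 51247.11.

$51247.11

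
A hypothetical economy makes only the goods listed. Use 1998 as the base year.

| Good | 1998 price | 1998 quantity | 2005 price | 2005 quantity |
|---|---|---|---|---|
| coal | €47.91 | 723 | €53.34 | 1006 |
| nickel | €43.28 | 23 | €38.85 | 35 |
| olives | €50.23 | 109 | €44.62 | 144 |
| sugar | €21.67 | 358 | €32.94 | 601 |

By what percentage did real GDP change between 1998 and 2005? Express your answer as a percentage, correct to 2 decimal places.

43.18%

Real GDP 1998 = Nominal GDP 1998 = 47.91·723 + 43.28·23 + 50.23·109 + 21.67·358 = 48867.30.
Real GDP 2005 (at 1998 prices) = 47.91·1006 + 43.28·35 + 50.23·144 + 21.67·601 = 69969.05.
Real growth = 69969.05/48867.30 − 1 = 0.4318.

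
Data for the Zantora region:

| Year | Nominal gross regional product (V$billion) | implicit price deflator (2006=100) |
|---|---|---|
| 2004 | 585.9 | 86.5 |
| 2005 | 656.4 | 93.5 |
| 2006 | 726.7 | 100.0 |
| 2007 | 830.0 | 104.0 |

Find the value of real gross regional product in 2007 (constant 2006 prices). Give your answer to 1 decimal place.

V$798.1 billion

Real gross regional product 2007 = 830.0 / 1.040 = 798.08.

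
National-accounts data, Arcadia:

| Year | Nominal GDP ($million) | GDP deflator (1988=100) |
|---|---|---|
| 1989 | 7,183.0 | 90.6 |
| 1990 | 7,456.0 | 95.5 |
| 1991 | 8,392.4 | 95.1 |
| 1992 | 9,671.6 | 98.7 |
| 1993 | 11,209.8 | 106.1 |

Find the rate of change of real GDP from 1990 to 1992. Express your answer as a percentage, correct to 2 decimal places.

Real GDP 1990 = 7456.0/0.955 = 7807.33.
Real GDP 1992 = 9671.6/0.987 = 9798.99.
Change = 9798.99/7807.33 − 1 = 0.2551.

25.51%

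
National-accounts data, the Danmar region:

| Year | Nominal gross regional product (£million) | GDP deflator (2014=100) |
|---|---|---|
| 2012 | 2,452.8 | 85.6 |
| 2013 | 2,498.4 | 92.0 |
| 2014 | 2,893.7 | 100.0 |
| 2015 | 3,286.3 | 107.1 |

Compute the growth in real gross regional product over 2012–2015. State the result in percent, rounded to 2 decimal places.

7.09%

Real gross regional product 2012 = 2452.8/0.856 = 2865.42.
Real gross regional product 2015 = 3286.3/1.071 = 3068.44.
Change = 3068.44/2865.42 − 1 = 0.0709.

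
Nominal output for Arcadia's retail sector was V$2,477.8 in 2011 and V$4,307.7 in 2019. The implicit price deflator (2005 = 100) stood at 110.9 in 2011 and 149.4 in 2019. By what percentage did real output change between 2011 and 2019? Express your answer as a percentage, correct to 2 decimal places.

29.05%

Deflate each year: 2011 → 2477.8/1.109 = 2234.27; 2019 → 4307.7/1.494 = 2883.33.
So real output changed by 2883.33/2234.27 − 1 = 0.2905, i.e. 29.05%.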